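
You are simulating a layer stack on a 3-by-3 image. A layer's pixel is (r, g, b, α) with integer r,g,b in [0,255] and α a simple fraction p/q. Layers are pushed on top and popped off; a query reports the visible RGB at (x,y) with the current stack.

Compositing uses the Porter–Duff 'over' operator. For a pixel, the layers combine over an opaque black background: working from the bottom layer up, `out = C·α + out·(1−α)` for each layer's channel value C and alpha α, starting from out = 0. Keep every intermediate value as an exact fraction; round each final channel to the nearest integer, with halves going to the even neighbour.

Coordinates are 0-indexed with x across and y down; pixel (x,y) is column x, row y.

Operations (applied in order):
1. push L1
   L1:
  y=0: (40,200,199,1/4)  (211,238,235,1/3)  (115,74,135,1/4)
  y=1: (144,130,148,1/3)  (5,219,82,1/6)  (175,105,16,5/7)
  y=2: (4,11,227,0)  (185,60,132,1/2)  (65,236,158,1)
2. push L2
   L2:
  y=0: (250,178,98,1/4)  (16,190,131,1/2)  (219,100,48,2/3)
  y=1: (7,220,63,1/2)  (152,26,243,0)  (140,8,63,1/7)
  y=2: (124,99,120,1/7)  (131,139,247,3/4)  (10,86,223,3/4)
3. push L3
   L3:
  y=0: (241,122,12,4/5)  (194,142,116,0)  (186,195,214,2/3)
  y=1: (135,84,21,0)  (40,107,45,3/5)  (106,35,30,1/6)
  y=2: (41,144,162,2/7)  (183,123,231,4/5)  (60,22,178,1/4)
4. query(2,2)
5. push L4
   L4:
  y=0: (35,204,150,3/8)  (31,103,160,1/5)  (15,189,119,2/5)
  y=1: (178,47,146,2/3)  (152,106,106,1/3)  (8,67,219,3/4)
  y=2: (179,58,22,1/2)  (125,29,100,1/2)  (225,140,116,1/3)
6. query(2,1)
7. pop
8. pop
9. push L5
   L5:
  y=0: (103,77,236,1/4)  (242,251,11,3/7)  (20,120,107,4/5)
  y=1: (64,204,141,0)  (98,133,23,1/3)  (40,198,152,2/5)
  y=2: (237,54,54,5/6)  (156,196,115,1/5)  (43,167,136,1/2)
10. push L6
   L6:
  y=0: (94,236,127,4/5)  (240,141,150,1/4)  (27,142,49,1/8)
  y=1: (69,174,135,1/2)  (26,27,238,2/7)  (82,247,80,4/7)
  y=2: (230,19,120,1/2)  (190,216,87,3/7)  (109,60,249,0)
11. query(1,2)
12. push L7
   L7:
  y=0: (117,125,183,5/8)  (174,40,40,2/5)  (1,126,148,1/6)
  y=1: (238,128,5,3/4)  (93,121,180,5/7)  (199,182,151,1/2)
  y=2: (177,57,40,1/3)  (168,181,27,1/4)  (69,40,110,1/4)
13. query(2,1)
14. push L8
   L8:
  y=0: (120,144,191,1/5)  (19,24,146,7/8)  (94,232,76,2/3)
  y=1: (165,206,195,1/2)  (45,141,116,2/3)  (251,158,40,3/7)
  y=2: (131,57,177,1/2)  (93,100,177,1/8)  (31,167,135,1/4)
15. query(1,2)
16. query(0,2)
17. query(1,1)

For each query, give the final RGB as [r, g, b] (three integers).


at x=2,y=2 over L1,L2,L3:
after L1 α=1: [65, 236, 158]
after L2 α=3/4: [95/4, 247/2, 827/4]
after L3 α=1/4: [525/16, 785/8, 3193/16]
→ [33, 98, 200]

at x=2,y=1 over L1,L2,L3,L4:
+L1 (α=5/7) → [125, 75, 80/7]
+L2 (α=1/7) → [890/7, 458/7, 921/49]
+L3 (α=1/6) → [2596/21, 845/14, 2025/98]
+L4 (α=3/4) → [775/21, 3659/56, 66411/392]
= [37, 65, 169]

(1,2) stack=L1,L2,L5,L6; from [0,0,0]:
+L1 (α=1/2) → [185/2, 30, 66]
+L2 (α=3/4) → [971/8, 447/4, 807/4]
+L5 (α=1/5) → [1283/10, 643/5, 922/5]
+L6 (α=3/7) → [5416/35, 5812/35, 4993/35]
rounded: [155, 166, 143]

query (2,1) [L1,L2,L5,L6,L7] — begin 0,0,0
+L1 (α=5/7) → [125, 75, 80/7]
+L2 (α=1/7) → [890/7, 458/7, 921/49]
+L5 (α=2/5) → [646/7, 4146/35, 17659/245]
+L6 (α=4/7) → [4234/49, 47018/245, 131377/1715]
+L7 (α=1/2) → [13985/98, 45804/245, 195171/1715]
= [143, 187, 114]

query (1,2) [L1,L2,L5,L6,L7,L8] — begin 0,0,0
L1 α=1/2: [185/2, 30, 66]
L2 α=3/4: [971/8, 447/4, 807/4]
L5 α=1/5: [1283/10, 643/5, 922/5]
L6 α=3/7: [5416/35, 5812/35, 4993/35]
L7 α=1/4: [5532/35, 23771/140, 3981/35]
L8 α=1/8: [5997/40, 25771/160, 2433/20]
→ [150, 161, 122]

at x=0,y=2 over L1,L2,L5,L6,L7,L8:
after L1 α=0: [0, 0, 0]
after L2 α=1/7: [124/7, 99/7, 120/7]
after L5 α=5/6: [8419/42, 663/14, 335/7]
after L6 α=1/2: [18079/84, 929/28, 1175/14]
after L7 α=1/3: [25513/126, 1727/42, 485/7]
after L8 α=1/2: [42019/252, 4121/84, 862/7]
rounded: [167, 49, 123]

(1,1) stack=L1,L2,L5,L6,L7,L8; from [0,0,0]:
+L1 (α=1/6) → [5/6, 73/2, 41/3]
+L2 (α=0) → [5/6, 73/2, 41/3]
+L5 (α=1/3) → [299/9, 206/3, 151/9]
+L6 (α=2/7) → [1963/63, 1192/21, 5039/63]
+L7 (α=5/7) → [33221/441, 15089/147, 66778/441]
+L8 (α=2/3) → [72911/1323, 56543/441, 169090/1323]
rounded: [55, 128, 128]


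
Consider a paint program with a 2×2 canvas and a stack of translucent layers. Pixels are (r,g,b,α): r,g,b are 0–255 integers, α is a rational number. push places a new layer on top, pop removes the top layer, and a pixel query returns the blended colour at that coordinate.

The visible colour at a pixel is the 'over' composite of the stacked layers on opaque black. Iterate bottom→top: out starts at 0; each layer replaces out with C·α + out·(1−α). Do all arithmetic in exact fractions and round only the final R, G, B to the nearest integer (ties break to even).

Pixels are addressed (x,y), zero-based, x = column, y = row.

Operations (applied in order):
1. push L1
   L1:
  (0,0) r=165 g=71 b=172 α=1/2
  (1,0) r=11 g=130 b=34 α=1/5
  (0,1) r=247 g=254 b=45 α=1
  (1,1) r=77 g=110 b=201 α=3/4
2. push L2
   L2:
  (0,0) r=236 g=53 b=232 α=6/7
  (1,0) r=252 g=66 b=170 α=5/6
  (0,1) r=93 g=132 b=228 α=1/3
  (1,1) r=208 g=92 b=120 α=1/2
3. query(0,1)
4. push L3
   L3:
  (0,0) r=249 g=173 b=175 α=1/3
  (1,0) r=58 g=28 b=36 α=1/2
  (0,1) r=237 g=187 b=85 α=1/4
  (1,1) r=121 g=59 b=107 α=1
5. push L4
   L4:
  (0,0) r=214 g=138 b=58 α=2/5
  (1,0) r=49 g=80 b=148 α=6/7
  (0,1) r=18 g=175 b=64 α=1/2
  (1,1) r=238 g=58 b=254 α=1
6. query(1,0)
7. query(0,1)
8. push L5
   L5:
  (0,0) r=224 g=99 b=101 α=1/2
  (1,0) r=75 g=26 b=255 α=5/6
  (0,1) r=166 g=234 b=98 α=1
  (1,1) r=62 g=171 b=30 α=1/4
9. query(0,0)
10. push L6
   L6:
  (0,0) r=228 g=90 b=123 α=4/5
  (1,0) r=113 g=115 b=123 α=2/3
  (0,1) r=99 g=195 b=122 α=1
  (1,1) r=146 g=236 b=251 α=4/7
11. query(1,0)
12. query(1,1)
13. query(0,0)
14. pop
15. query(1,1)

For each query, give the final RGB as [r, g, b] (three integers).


query (0,1) [L1,L2] — begin 0,0,0
L1 α=1: [247, 254, 45]
L2 α=1/3: [587/3, 640/3, 106]
→ [196, 213, 106]

(1,0) stack=L1,L2,L3,L4; from [0,0,0]:
+L1 (α=1/5) → [11/5, 26, 34/5]
+L2 (α=5/6) → [6311/30, 178/3, 714/5]
+L3 (α=1/2) → [8051/60, 131/3, 447/5]
+L4 (α=6/7) → [25691/420, 1571/21, 4887/35]
rounded: [61, 75, 140]

(0,1) stack=L1,L2,L3,L4; from [0,0,0]:
after L1 α=1: [247, 254, 45]
after L2 α=1/3: [587/3, 640/3, 106]
after L3 α=1/4: [206, 827/4, 403/4]
after L4 α=1/2: [112, 1527/8, 659/8]
rounded: [112, 191, 82]

at x=0,y=0 over L1,L2,L3,L4,L5:
+L1 (α=1/2) → [165/2, 71/2, 86]
+L2 (α=6/7) → [2997/14, 101/2, 1478/7]
+L3 (α=1/3) → [1580/7, 274/3, 4181/21]
+L4 (α=2/5) → [7736/35, 110, 4993/35]
+L5 (α=1/2) → [7788/35, 209/2, 4264/35]
→ [223, 104, 122]

query (1,0) [L1,L2,L3,L4,L5,L6] — begin 0,0,0
+L1 (α=1/5) → [11/5, 26, 34/5]
+L2 (α=5/6) → [6311/30, 178/3, 714/5]
+L3 (α=1/2) → [8051/60, 131/3, 447/5]
+L4 (α=6/7) → [25691/420, 1571/21, 4887/35]
+L5 (α=5/6) → [183191/2520, 4301/126, 8252/35]
+L6 (α=2/3) → [752711/7560, 33281/378, 16862/105]
rounded: [100, 88, 161]

at x=1,y=1 over L1,L2,L3,L4,L5,L6:
L1 α=3/4: [231/4, 165/2, 603/4]
L2 α=1/2: [1063/8, 349/4, 1083/8]
L3 α=1: [121, 59, 107]
L4 α=1: [238, 58, 254]
L5 α=1/4: [194, 345/4, 198]
L6 α=4/7: [1166/7, 4811/28, 1598/7]
rounded: [167, 172, 228]

query (0,0) [L1,L2,L3,L4,L5,L6] — begin 0,0,0
L1 α=1/2: [165/2, 71/2, 86]
L2 α=6/7: [2997/14, 101/2, 1478/7]
L3 α=1/3: [1580/7, 274/3, 4181/21]
L4 α=2/5: [7736/35, 110, 4993/35]
L5 α=1/2: [7788/35, 209/2, 4264/35]
L6 α=4/5: [39708/175, 929/10, 21484/175]
rounded: [227, 93, 123]

(1,1) stack=L1,L2,L3,L4,L5; from [0,0,0]:
+L1 (α=3/4) → [231/4, 165/2, 603/4]
+L2 (α=1/2) → [1063/8, 349/4, 1083/8]
+L3 (α=1) → [121, 59, 107]
+L4 (α=1) → [238, 58, 254]
+L5 (α=1/4) → [194, 345/4, 198]
→ [194, 86, 198]


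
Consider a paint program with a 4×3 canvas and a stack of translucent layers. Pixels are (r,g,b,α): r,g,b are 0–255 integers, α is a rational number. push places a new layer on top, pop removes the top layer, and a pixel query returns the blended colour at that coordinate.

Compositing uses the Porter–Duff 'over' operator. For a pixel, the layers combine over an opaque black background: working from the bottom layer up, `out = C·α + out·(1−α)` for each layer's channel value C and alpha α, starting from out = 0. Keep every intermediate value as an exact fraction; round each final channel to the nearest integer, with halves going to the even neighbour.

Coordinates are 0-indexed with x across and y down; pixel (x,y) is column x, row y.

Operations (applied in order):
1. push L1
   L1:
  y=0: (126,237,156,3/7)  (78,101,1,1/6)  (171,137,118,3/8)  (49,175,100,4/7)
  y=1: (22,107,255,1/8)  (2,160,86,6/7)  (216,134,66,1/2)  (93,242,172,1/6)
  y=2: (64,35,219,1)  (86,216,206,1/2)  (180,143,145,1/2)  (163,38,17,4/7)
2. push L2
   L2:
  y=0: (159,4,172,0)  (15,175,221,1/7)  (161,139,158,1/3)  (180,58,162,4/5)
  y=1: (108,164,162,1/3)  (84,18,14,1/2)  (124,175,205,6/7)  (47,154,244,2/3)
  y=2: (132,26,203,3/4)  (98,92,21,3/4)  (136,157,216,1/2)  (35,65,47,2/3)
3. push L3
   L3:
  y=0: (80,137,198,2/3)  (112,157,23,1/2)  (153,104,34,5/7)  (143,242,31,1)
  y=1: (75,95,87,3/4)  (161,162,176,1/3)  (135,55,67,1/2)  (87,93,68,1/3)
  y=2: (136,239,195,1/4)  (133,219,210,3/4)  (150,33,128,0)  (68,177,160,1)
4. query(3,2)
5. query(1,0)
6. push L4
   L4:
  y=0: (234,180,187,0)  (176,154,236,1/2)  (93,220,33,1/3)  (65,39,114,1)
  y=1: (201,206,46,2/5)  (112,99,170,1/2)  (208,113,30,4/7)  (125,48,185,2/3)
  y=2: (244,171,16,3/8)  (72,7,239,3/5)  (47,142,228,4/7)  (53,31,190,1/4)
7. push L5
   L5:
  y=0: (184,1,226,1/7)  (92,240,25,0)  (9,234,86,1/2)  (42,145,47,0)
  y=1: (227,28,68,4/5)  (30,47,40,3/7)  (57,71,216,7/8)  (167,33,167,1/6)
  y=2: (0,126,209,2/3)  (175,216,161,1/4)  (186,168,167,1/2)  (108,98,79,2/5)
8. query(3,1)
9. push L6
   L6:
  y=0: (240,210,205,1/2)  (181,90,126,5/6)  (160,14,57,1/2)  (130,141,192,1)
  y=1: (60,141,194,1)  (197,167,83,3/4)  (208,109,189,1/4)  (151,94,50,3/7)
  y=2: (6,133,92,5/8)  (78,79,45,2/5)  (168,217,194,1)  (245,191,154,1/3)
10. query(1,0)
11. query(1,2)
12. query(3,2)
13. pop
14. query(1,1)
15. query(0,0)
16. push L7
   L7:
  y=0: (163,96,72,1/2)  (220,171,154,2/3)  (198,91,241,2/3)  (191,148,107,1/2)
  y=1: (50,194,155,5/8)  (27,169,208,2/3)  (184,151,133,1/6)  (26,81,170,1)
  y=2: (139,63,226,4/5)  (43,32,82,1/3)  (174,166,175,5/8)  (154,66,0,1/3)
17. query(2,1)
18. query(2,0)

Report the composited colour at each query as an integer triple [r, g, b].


query (3,2) [L1,L2,L3] — begin 0,0,0
after L1 α=4/7: [652/7, 152/7, 68/7]
after L2 α=2/3: [1142/21, 354/7, 242/7]
after L3 α=1: [68, 177, 160]
= [68, 177, 160]

(1,0) stack=L1,L2,L3; from [0,0,0]:
L1 α=1/6: [13, 101/6, 1/6]
L2 α=1/7: [93/7, 276/7, 222/7]
L3 α=1/2: [877/14, 1375/14, 383/14]
= [63, 98, 27]

query (3,1) [L1,L2,L3,L4,L5] — begin 0,0,0
after L1 α=1/6: [31/2, 121/3, 86/3]
after L2 α=2/3: [73/2, 1045/9, 1550/9]
after L3 α=1/3: [160/3, 2927/27, 3712/27]
after L4 α=2/3: [910/9, 5519/81, 13702/81]
after L5 α=1/6: [6053/54, 15134/243, 82037/486]
= [112, 62, 169]

(1,0) stack=L1,L2,L3,L4,L5,L6; from [0,0,0]:
L1 α=1/6: [13, 101/6, 1/6]
L2 α=1/7: [93/7, 276/7, 222/7]
L3 α=1/2: [877/14, 1375/14, 383/14]
L4 α=1/2: [3341/28, 3531/28, 3687/28]
L5 α=0: [3341/28, 3531/28, 3687/28]
L6 α=5/6: [28681/168, 5377/56, 7109/56]
= [171, 96, 127]

at x=1,y=2 over L1,L2,L3,L4,L5,L6:
L1 α=1/2: [43, 108, 103]
L2 α=3/4: [337/4, 96, 83/2]
L3 α=3/4: [1933/16, 753/4, 1343/8]
L4 α=3/5: [3661/40, 159/2, 4211/20]
L5 α=1/4: [17983/160, 909/8, 15853/80]
L6 α=2/5: [78909/800, 3991/40, 54759/400]
= [99, 100, 137]

query (3,2) [L1,L2,L3,L4,L5,L6] — begin 0,0,0
+L1 (α=4/7) → [652/7, 152/7, 68/7]
+L2 (α=2/3) → [1142/21, 354/7, 242/7]
+L3 (α=1) → [68, 177, 160]
+L4 (α=1/4) → [257/4, 281/2, 335/2]
+L5 (α=2/5) → [327/4, 247/2, 1321/10]
+L6 (α=1/3) → [817/6, 146, 697/5]
rounded: [136, 146, 139]

query (1,1) [L1,L2,L3,L4,L5] — begin 0,0,0
L1 α=6/7: [12/7, 960/7, 516/7]
L2 α=1/2: [300/7, 543/7, 307/7]
L3 α=1/3: [1727/21, 740/7, 1846/21]
L4 α=1/2: [4079/42, 1433/14, 2708/21]
L5 α=3/7: [10048/147, 3853/49, 13352/147]
rounded: [68, 79, 91]

(0,0) stack=L1,L2,L3,L4,L5; from [0,0,0]:
+L1 (α=3/7) → [54, 711/7, 468/7]
+L2 (α=0) → [54, 711/7, 468/7]
+L3 (α=2/3) → [214/3, 2629/21, 1080/7]
+L4 (α=0) → [214/3, 2629/21, 1080/7]
+L5 (α=1/7) → [612/7, 5265/49, 8062/49]
rounded: [87, 107, 165]

(2,1) stack=L1,L2,L3,L4,L5,L7; from [0,0,0]:
+L1 (α=1/2) → [108, 67, 33]
+L2 (α=6/7) → [852/7, 1117/7, 1263/7]
+L3 (α=1/2) → [1797/14, 751/7, 866/7]
+L4 (α=4/7) → [17039/98, 5417/49, 3438/49]
+L5 (α=7/8) → [56141/784, 14885/196, 38763/196]
+L7 (α=1/6) → [424961/4704, 104021/1176, 219883/1176]
rounded: [90, 88, 187]

(2,0) stack=L1,L2,L3,L4,L5,L7; from [0,0,0]:
after L1 α=3/8: [513/8, 411/8, 177/4]
after L2 α=1/3: [1157/12, 967/12, 493/6]
after L3 α=5/7: [821/6, 4087/42, 1003/21]
after L4 α=1/3: [1100/9, 8707/63, 2699/63]
after L5 α=1/2: [1181/18, 23449/126, 8117/126]
after L7 α=2/3: [8309/54, 46381/378, 68849/378]
rounded: [154, 123, 182]


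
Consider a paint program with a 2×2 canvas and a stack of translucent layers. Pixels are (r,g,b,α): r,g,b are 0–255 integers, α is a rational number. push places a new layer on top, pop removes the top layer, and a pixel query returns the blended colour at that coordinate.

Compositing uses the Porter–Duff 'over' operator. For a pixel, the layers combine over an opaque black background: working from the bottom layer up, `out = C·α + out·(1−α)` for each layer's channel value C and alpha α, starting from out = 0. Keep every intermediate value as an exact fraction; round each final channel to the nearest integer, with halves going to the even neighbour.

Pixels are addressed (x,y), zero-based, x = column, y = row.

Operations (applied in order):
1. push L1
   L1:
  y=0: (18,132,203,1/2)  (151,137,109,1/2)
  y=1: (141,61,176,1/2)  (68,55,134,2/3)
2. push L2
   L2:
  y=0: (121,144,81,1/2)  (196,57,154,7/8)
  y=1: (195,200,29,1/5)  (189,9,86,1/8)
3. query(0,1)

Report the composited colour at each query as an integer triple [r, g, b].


at x=0,y=1 over L1,L2:
L1 α=1/2: [141/2, 61/2, 88]
L2 α=1/5: [477/5, 322/5, 381/5]
rounded: [95, 64, 76]


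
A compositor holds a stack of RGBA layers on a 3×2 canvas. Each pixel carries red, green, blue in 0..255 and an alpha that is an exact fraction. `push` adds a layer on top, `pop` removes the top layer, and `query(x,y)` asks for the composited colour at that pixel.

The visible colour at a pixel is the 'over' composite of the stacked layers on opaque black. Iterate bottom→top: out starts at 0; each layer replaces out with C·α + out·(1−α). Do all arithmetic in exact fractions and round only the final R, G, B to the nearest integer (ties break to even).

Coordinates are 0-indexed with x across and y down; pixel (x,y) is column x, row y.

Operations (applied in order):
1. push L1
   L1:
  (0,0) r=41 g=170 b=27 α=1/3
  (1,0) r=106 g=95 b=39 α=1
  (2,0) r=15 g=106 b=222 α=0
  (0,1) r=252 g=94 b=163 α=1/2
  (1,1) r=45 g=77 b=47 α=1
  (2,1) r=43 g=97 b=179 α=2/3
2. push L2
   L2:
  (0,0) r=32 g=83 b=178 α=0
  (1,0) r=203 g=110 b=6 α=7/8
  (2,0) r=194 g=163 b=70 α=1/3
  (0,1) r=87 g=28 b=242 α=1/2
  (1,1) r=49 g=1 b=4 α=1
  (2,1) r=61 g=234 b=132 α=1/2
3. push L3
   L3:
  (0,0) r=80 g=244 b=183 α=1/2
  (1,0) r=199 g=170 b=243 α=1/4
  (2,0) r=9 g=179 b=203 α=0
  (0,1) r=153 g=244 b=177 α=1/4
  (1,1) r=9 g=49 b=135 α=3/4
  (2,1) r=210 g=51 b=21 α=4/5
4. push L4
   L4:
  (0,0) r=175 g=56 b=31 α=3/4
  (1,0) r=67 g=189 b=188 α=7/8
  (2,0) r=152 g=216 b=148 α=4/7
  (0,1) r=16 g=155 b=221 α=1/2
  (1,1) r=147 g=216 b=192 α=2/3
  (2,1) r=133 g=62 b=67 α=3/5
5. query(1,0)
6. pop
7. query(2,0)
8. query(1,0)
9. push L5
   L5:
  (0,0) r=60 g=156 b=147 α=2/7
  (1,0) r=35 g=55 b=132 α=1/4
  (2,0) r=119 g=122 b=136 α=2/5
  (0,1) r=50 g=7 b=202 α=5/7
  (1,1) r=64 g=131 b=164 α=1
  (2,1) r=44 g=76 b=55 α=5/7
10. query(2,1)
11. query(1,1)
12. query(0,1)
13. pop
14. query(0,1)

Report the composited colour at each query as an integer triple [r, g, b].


query (1,0) [L1,L2,L3,L4] — begin 0,0,0
after L1 α=1: [106, 95, 39]
after L2 α=7/8: [1527/8, 865/8, 81/8]
after L3 α=1/4: [6173/32, 3955/32, 2187/32]
after L4 α=7/8: [21181/256, 46291/256, 44299/256]
→ [83, 181, 173]

query (2,0) [L1,L2,L3] — begin 0,0,0
after L1 α=0: [0, 0, 0]
after L2 α=1/3: [194/3, 163/3, 70/3]
after L3 α=0: [194/3, 163/3, 70/3]
rounded: [65, 54, 23]

query (1,0) [L1,L2,L3] — begin 0,0,0
+L1 (α=1) → [106, 95, 39]
+L2 (α=7/8) → [1527/8, 865/8, 81/8]
+L3 (α=1/4) → [6173/32, 3955/32, 2187/32]
= [193, 124, 68]

at x=2,y=1 over L1,L2,L3,L5:
after L1 α=2/3: [86/3, 194/3, 358/3]
after L2 α=1/2: [269/6, 448/3, 377/3]
after L3 α=4/5: [5309/30, 212/3, 629/15]
after L5 α=5/7: [8609/105, 1564/21, 769/15]
rounded: [82, 74, 51]

at x=1,y=1 over L1,L2,L3,L5:
+L1 (α=1) → [45, 77, 47]
+L2 (α=1) → [49, 1, 4]
+L3 (α=3/4) → [19, 37, 409/4]
+L5 (α=1) → [64, 131, 164]
rounded: [64, 131, 164]

at x=0,y=1 over L1,L2,L3,L5:
after L1 α=1/2: [126, 47, 163/2]
after L2 α=1/2: [213/2, 75/2, 647/4]
after L3 α=1/4: [945/8, 713/8, 2649/16]
after L5 α=5/7: [1945/28, 853/28, 10729/56]
rounded: [69, 30, 192]

at x=0,y=1 over L1,L2,L3:
+L1 (α=1/2) → [126, 47, 163/2]
+L2 (α=1/2) → [213/2, 75/2, 647/4]
+L3 (α=1/4) → [945/8, 713/8, 2649/16]
= [118, 89, 166]


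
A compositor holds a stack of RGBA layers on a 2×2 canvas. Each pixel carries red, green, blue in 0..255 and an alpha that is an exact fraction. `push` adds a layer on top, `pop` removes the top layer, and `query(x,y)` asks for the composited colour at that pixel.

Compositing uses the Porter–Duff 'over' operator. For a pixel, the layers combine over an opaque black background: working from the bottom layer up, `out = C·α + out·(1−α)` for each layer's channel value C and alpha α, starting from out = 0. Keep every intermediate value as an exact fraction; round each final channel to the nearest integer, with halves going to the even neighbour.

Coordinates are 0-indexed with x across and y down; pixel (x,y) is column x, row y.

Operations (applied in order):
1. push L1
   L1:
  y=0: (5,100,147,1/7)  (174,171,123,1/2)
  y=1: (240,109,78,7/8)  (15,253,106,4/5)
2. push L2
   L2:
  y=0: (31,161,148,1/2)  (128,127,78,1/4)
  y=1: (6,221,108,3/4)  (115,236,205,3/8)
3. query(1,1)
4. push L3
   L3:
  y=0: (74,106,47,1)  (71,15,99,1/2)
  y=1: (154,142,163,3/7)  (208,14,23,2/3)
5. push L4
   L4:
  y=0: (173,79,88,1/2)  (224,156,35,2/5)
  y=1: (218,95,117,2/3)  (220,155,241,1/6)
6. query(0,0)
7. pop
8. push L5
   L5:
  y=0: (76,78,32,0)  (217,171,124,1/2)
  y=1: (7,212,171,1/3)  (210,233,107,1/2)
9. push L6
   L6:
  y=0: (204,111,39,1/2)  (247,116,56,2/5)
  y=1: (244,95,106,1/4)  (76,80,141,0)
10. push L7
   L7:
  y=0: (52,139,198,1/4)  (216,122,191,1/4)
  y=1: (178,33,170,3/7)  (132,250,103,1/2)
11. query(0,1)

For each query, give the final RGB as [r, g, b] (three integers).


at x=1,y=1 over L1,L2:
+L1 (α=4/5) → [12, 1012/5, 424/5]
+L2 (α=3/8) → [405/8, 215, 1039/8]
= [51, 215, 130]

query (0,0) [L1,L2,L3,L4] — begin 0,0,0
+L1 (α=1/7) → [5/7, 100/7, 21]
+L2 (α=1/2) → [111/7, 1227/14, 169/2]
+L3 (α=1) → [74, 106, 47]
+L4 (α=1/2) → [247/2, 185/2, 135/2]
→ [124, 92, 68]

query (0,1) [L1,L2,L3,L5,L6,L7] — begin 0,0,0
+L1 (α=7/8) → [210, 763/8, 273/4]
+L2 (α=3/4) → [57, 6067/32, 1569/16]
+L3 (α=3/7) → [690/7, 9475/56, 3525/28]
+L5 (α=1/3) → [1429/21, 5137/28, 1973/14]
+L6 (α=1/4) → [3137/28, 18071/112, 7403/56]
+L7 (α=3/7) → [6875/49, 20843/196, 14543/98]
rounded: [140, 106, 148]


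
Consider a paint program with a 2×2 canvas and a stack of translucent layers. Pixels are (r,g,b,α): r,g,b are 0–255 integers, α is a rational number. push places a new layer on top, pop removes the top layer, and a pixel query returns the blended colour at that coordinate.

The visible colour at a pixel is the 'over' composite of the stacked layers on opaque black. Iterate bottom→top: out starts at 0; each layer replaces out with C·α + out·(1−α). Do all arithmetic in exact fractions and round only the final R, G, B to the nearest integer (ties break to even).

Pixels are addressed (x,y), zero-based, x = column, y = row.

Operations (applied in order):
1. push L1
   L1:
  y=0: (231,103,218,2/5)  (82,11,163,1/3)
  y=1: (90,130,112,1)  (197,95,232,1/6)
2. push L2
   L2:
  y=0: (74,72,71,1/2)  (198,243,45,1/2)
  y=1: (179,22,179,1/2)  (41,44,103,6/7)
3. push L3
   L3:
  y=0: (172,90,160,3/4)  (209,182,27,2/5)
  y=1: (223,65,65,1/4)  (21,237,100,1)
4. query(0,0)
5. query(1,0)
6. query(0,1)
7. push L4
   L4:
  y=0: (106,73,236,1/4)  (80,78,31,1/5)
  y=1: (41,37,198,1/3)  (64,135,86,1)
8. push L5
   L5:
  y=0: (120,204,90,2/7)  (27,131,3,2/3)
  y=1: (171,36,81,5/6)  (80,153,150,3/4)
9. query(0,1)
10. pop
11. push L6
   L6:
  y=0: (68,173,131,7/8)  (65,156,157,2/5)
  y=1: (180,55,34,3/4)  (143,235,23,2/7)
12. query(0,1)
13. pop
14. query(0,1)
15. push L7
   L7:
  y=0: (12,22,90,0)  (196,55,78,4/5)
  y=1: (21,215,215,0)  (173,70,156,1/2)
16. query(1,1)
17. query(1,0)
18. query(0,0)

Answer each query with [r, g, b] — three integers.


(0,0) stack=L1,L2,L3; from [0,0,0]:
L1 α=2/5: [462/5, 206/5, 436/5]
L2 α=1/2: [416/5, 283/5, 791/10]
L3 α=3/4: [749/5, 1633/20, 5591/40]
rounded: [150, 82, 140]

query (1,0) [L1,L2,L3] — begin 0,0,0
+L1 (α=1/3) → [82/3, 11/3, 163/3]
+L2 (α=1/2) → [338/3, 370/3, 149/3]
+L3 (α=2/5) → [756/5, 734/5, 203/5]
rounded: [151, 147, 41]

(0,1) stack=L1,L2,L3; from [0,0,0]:
+L1 (α=1) → [90, 130, 112]
+L2 (α=1/2) → [269/2, 76, 291/2]
+L3 (α=1/4) → [1253/8, 293/4, 1003/8]
rounded: [157, 73, 125]

at x=0,y=1 over L1,L2,L3,L4,L5:
+L1 (α=1) → [90, 130, 112]
+L2 (α=1/2) → [269/2, 76, 291/2]
+L3 (α=1/4) → [1253/8, 293/4, 1003/8]
+L4 (α=1/3) → [1417/12, 367/6, 1795/12]
+L5 (α=5/6) → [11677/72, 1447/36, 6655/72]
= [162, 40, 92]

(0,1) stack=L1,L2,L3,L4,L6; from [0,0,0]:
after L1 α=1: [90, 130, 112]
after L2 α=1/2: [269/2, 76, 291/2]
after L3 α=1/4: [1253/8, 293/4, 1003/8]
after L4 α=1/3: [1417/12, 367/6, 1795/12]
after L6 α=3/4: [7897/48, 1357/24, 3019/48]
→ [165, 57, 63]

at x=0,y=1 over L1,L2,L3,L4:
L1 α=1: [90, 130, 112]
L2 α=1/2: [269/2, 76, 291/2]
L3 α=1/4: [1253/8, 293/4, 1003/8]
L4 α=1/3: [1417/12, 367/6, 1795/12]
→ [118, 61, 150]

(1,1) stack=L1,L2,L3,L4,L7; from [0,0,0]:
after L1 α=1/6: [197/6, 95/6, 116/3]
after L2 α=6/7: [239/6, 1679/42, 1970/21]
after L3 α=1: [21, 237, 100]
after L4 α=1: [64, 135, 86]
after L7 α=1/2: [237/2, 205/2, 121]
→ [118, 102, 121]

query (1,0) [L1,L2,L3,L4,L7] — begin 0,0,0
after L1 α=1/3: [82/3, 11/3, 163/3]
after L2 α=1/2: [338/3, 370/3, 149/3]
after L3 α=2/5: [756/5, 734/5, 203/5]
after L4 α=1/5: [3424/25, 3326/25, 967/25]
after L7 α=4/5: [23024/125, 8826/125, 8767/125]
= [184, 71, 70]

(0,0) stack=L1,L2,L3,L4,L7; from [0,0,0]:
+L1 (α=2/5) → [462/5, 206/5, 436/5]
+L2 (α=1/2) → [416/5, 283/5, 791/10]
+L3 (α=3/4) → [749/5, 1633/20, 5591/40]
+L4 (α=1/4) → [2777/20, 6359/80, 26213/160]
+L7 (α=0) → [2777/20, 6359/80, 26213/160]
→ [139, 79, 164]


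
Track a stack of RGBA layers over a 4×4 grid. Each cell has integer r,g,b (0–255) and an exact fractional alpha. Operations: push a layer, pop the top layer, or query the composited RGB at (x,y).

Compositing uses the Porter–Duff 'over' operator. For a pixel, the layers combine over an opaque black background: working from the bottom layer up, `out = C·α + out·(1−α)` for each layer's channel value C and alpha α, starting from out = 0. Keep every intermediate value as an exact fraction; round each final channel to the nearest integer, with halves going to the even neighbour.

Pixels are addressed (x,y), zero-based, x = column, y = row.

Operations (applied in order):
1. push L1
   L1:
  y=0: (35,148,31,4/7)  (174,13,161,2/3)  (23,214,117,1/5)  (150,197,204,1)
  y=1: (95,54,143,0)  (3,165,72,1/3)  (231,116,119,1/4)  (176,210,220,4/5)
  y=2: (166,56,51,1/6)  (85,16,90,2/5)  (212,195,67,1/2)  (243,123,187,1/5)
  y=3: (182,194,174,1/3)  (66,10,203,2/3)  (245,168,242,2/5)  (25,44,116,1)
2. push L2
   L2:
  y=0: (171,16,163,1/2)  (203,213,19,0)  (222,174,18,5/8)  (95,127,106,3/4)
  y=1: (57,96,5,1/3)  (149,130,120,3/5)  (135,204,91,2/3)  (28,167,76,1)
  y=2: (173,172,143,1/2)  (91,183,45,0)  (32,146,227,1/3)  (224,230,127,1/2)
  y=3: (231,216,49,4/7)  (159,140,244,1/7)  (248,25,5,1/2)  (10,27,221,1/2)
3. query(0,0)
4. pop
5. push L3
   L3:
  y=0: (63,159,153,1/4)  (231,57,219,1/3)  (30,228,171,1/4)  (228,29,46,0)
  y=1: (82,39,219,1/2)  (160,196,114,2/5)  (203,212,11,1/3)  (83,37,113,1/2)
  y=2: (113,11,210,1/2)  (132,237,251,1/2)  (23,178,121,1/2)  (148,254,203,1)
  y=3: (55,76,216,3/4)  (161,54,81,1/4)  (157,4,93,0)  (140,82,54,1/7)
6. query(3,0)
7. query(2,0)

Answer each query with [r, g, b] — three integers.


(0,0) stack=L1,L2; from [0,0,0]:
L1 α=4/7: [20, 592/7, 124/7]
L2 α=1/2: [191/2, 352/7, 1265/14]
rounded: [96, 50, 90]

(3,0) stack=L1,L3; from [0,0,0]:
after L1 α=1: [150, 197, 204]
after L3 α=0: [150, 197, 204]
→ [150, 197, 204]

(2,0) stack=L1,L3; from [0,0,0]:
after L1 α=1/5: [23/5, 214/5, 117/5]
after L3 α=1/4: [219/20, 891/10, 603/10]
= [11, 89, 60]


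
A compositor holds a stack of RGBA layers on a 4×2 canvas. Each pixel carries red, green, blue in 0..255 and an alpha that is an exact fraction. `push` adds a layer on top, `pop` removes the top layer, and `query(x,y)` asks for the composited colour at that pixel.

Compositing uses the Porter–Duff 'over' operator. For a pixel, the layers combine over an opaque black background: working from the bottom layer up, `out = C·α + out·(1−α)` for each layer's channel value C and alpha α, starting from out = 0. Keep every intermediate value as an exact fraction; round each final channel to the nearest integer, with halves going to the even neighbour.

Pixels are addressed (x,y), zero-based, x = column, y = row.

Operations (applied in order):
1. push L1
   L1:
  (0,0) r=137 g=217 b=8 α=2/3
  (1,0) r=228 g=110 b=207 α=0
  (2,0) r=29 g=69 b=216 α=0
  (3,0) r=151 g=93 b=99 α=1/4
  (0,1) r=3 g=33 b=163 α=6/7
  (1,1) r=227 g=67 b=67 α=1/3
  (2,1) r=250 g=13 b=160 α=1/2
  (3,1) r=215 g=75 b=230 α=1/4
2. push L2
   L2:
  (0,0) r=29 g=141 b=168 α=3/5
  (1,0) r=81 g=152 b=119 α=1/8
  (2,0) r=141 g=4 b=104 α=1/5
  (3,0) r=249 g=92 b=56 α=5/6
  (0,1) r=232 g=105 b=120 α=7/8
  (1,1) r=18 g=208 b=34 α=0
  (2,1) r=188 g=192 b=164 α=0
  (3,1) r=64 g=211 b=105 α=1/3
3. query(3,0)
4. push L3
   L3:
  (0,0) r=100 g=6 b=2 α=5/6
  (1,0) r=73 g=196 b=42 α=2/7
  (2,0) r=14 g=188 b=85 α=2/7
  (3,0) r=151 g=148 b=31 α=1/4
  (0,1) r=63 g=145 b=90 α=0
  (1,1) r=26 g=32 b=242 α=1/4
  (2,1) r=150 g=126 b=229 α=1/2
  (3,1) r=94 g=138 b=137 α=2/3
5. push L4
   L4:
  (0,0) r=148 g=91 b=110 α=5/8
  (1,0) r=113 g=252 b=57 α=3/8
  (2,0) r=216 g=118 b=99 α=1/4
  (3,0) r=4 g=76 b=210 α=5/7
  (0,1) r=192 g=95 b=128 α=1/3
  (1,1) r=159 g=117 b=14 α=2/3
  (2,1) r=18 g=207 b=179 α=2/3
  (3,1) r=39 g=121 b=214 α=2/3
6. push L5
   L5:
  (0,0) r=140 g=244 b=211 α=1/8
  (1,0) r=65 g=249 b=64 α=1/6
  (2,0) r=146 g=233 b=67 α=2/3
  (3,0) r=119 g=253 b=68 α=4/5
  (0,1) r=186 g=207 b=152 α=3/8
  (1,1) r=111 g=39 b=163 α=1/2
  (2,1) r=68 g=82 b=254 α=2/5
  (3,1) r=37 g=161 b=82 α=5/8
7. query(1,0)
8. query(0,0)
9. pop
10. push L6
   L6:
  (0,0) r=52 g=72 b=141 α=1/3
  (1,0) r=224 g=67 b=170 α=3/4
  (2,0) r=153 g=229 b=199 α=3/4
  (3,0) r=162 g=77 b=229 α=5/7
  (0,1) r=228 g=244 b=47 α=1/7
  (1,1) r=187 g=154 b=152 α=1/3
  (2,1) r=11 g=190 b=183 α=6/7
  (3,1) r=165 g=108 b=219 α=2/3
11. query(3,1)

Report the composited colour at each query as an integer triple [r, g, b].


at x=3,y=0 over L1,L2:
L1 α=1/4: [151/4, 93/4, 99/4]
L2 α=5/6: [5131/24, 1933/24, 1219/24]
→ [214, 81, 51]

query (1,0) [L1,L2,L3,L4,L5] — begin 0,0,0
after L1 α=0: [0, 0, 0]
after L2 α=1/8: [81/8, 19, 119/8]
after L3 α=2/7: [1573/56, 487/7, 181/8]
after L4 α=3/8: [26849/448, 7727/56, 2273/64]
after L5 α=1/6: [54455/896, 52579/336, 15461/384]
rounded: [61, 156, 40]

at x=0,y=0 over L1,L2,L3,L4,L5:
L1 α=2/3: [274/3, 434/3, 16/3]
L2 α=3/5: [809/15, 2137/15, 1544/15]
L3 α=5/6: [8309/90, 2587/90, 847/45]
L4 α=5/8: [30509/240, 16237/240, 9097/120]
L5 α=1/8: [247163/1920, 172219/1920, 88999/960]
→ [129, 90, 93]

at x=3,y=1 over L1,L2,L3,L4,L6:
L1 α=1/4: [215/4, 75/4, 115/2]
L2 α=1/3: [343/6, 497/6, 220/3]
L3 α=2/3: [1471/18, 2153/18, 1042/9]
L4 α=2/3: [2875/54, 6509/54, 4894/27]
L6 α=2/3: [20695/162, 18173/162, 16720/81]
= [128, 112, 206]


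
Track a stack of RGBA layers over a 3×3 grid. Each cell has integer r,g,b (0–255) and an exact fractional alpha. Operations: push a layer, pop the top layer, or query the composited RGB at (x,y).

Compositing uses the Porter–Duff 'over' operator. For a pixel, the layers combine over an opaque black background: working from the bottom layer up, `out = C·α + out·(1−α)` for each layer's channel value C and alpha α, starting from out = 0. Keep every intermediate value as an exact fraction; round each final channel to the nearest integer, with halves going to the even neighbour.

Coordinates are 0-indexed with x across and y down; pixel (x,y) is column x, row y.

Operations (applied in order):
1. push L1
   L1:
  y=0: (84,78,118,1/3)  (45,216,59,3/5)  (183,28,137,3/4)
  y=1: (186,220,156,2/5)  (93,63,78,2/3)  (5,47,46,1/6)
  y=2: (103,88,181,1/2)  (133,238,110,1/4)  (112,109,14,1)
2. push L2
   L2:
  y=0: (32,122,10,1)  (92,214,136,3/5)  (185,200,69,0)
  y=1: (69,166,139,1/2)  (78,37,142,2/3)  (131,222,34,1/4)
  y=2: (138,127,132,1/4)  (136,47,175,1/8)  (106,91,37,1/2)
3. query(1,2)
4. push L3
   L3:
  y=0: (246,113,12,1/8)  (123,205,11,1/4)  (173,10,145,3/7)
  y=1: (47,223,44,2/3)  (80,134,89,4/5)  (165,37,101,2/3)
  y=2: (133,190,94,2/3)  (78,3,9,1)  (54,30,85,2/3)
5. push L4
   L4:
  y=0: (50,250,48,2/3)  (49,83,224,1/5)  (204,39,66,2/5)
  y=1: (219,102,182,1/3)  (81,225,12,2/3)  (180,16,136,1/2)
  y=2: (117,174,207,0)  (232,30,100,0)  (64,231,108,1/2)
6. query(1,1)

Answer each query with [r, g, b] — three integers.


(1,2) stack=L1,L2; from [0,0,0]:
+L1 (α=1/4) → [133/4, 119/2, 55/2]
+L2 (α=1/8) → [1475/32, 927/16, 735/16]
rounded: [46, 58, 46]

query (1,1) [L1,L2,L3,L4] — begin 0,0,0
after L1 α=2/3: [62, 42, 52]
after L2 α=2/3: [218/3, 116/3, 112]
after L3 α=4/5: [1178/15, 1724/15, 468/5]
after L4 α=2/3: [3608/45, 8474/45, 196/5]
= [80, 188, 39]


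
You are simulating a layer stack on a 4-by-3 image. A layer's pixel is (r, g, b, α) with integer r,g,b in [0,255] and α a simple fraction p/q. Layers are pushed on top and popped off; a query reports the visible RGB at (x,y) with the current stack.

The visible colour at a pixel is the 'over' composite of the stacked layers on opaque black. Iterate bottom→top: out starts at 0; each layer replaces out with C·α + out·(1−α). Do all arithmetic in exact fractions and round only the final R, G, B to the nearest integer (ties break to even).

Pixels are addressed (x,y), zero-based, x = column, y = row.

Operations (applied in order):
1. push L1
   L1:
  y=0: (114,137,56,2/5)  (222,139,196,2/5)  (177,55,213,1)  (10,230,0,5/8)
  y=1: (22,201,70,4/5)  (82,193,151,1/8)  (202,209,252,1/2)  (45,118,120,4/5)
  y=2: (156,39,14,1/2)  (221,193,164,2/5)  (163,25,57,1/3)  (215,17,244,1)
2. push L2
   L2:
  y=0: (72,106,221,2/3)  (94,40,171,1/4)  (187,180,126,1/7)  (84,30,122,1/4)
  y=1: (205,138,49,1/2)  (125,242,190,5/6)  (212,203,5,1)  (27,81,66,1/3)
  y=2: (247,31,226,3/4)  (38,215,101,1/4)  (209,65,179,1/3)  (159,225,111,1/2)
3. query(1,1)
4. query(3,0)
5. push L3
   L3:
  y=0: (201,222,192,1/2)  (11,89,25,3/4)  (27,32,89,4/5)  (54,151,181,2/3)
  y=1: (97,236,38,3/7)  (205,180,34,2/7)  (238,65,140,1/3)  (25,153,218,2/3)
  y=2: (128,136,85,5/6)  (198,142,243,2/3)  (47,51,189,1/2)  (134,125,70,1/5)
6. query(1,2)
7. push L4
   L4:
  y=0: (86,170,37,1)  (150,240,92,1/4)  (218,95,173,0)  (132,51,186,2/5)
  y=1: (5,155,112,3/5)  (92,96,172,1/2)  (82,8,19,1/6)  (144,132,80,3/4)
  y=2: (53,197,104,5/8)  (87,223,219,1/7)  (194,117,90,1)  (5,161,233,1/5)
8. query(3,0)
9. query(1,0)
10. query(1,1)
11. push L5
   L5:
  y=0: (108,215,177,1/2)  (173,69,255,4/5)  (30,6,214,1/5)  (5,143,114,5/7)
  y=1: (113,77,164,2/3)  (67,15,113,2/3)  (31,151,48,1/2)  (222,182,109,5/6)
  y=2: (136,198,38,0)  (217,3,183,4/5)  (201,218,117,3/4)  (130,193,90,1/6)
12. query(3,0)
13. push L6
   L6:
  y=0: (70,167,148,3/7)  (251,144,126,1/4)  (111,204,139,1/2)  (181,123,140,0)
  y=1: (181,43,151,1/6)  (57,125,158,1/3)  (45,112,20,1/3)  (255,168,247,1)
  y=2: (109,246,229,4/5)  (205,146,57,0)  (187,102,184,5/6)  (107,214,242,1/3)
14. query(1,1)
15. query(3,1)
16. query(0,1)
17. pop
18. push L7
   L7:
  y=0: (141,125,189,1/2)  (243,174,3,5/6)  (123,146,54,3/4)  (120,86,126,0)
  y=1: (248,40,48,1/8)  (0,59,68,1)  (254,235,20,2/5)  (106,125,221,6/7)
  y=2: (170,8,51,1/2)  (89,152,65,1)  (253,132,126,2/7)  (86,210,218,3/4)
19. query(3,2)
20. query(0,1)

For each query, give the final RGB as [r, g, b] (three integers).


(1,1) stack=L1,L2; from [0,0,0]:
L1 α=1/8: [41/4, 193/8, 151/8]
L2 α=5/6: [847/8, 3291/16, 7751/48]
→ [106, 206, 161]

at x=3,y=0 over L1,L2:
after L1 α=5/8: [25/4, 575/4, 0]
after L2 α=1/4: [411/16, 1845/16, 61/2]
rounded: [26, 115, 30]

at x=1,y=2 over L1,L2,L3:
L1 α=2/5: [442/5, 386/5, 328/5]
L2 α=1/4: [379/5, 2233/20, 1489/20]
L3 α=2/3: [2359/15, 7913/60, 11209/60]
rounded: [157, 132, 187]

(3,0) stack=L1,L2,L3,L4; from [0,0,0]:
+L1 (α=5/8) → [25/4, 575/4, 0]
+L2 (α=1/4) → [411/16, 1845/16, 61/2]
+L3 (α=2/3) → [713/16, 6677/48, 785/6]
+L4 (α=2/5) → [6363/80, 8309/80, 1529/10]
→ [80, 104, 153]

(1,0) stack=L1,L2,L3,L4; from [0,0,0]:
after L1 α=2/5: [444/5, 278/5, 392/5]
after L2 α=1/4: [901/10, 517/10, 2031/20]
after L3 α=3/4: [1231/40, 3187/40, 3531/80]
after L4 α=1/4: [9693/160, 19161/160, 17953/320]
rounded: [61, 120, 56]

query (1,1) [L1,L2,L3,L4] — begin 0,0,0
L1 α=1/8: [41/4, 193/8, 151/8]
L2 α=5/6: [847/8, 3291/16, 7751/48]
L3 α=2/7: [7515/56, 22215/112, 42019/336]
L4 α=1/2: [12667/112, 32967/224, 99811/672]
→ [113, 147, 149]

query (3,0) [L1,L2,L3,L4,L5] — begin 0,0,0
after L1 α=5/8: [25/4, 575/4, 0]
after L2 α=1/4: [411/16, 1845/16, 61/2]
after L3 α=2/3: [713/16, 6677/48, 785/6]
after L4 α=2/5: [6363/80, 8309/80, 1529/10]
after L5 α=5/7: [7363/280, 36909/280, 4379/35]
→ [26, 132, 125]

query (1,1) [L1,L2,L3,L4,L5,L6] — begin 0,0,0
after L1 α=1/8: [41/4, 193/8, 151/8]
after L2 α=5/6: [847/8, 3291/16, 7751/48]
after L3 α=2/7: [7515/56, 22215/112, 42019/336]
after L4 α=1/2: [12667/112, 32967/224, 99811/672]
after L5 α=2/3: [9225/112, 13229/224, 251683/2016]
after L6 α=1/3: [4139/56, 27229/336, 410947/3024]
rounded: [74, 81, 136]

(3,1) stack=L1,L2,L3,L4,L5,L6; from [0,0,0]:
after L1 α=4/5: [36, 472/5, 96]
after L2 α=1/3: [33, 1349/15, 86]
after L3 α=2/3: [83/3, 5939/45, 174]
after L4 α=3/4: [1379/12, 23759/180, 207/2]
after L5 α=5/6: [14699/72, 187559/1080, 1297/12]
after L6 α=1: [255, 168, 247]
= [255, 168, 247]

query (0,1) [L1,L2,L3,L4,L5,L6] — begin 0,0,0
L1 α=4/5: [88/5, 804/5, 56]
L2 α=1/2: [1113/10, 747/5, 105/2]
L3 α=3/7: [3681/35, 6528/35, 324/7]
L4 α=3/5: [7887/175, 29331/175, 600/7]
L5 α=2/3: [47437/525, 56281/525, 2896/21]
L6 α=1/6: [33221/315, 30398/315, 17651/126]
→ [105, 97, 140]

query (3,2) [L1,L2,L3,L4,L5,L7] — begin 0,0,0
+L1 (α=1) → [215, 17, 244]
+L2 (α=1/2) → [187, 121, 355/2]
+L3 (α=1/5) → [882/5, 609/5, 156]
+L4 (α=1/5) → [3553/25, 3241/25, 857/5]
+L5 (α=1/6) → [1401/10, 701/5, 947/6]
+L7 (α=3/4) → [3981/40, 3851/20, 4871/24]
→ [100, 193, 203]

query (0,1) [L1,L2,L3,L4,L5,L7] — begin 0,0,0
+L1 (α=4/5) → [88/5, 804/5, 56]
+L2 (α=1/2) → [1113/10, 747/5, 105/2]
+L3 (α=3/7) → [3681/35, 6528/35, 324/7]
+L4 (α=3/5) → [7887/175, 29331/175, 600/7]
+L5 (α=2/3) → [47437/525, 56281/525, 2896/21]
+L7 (α=1/8) → [66037/600, 59281/600, 380/3]
rounded: [110, 99, 127]


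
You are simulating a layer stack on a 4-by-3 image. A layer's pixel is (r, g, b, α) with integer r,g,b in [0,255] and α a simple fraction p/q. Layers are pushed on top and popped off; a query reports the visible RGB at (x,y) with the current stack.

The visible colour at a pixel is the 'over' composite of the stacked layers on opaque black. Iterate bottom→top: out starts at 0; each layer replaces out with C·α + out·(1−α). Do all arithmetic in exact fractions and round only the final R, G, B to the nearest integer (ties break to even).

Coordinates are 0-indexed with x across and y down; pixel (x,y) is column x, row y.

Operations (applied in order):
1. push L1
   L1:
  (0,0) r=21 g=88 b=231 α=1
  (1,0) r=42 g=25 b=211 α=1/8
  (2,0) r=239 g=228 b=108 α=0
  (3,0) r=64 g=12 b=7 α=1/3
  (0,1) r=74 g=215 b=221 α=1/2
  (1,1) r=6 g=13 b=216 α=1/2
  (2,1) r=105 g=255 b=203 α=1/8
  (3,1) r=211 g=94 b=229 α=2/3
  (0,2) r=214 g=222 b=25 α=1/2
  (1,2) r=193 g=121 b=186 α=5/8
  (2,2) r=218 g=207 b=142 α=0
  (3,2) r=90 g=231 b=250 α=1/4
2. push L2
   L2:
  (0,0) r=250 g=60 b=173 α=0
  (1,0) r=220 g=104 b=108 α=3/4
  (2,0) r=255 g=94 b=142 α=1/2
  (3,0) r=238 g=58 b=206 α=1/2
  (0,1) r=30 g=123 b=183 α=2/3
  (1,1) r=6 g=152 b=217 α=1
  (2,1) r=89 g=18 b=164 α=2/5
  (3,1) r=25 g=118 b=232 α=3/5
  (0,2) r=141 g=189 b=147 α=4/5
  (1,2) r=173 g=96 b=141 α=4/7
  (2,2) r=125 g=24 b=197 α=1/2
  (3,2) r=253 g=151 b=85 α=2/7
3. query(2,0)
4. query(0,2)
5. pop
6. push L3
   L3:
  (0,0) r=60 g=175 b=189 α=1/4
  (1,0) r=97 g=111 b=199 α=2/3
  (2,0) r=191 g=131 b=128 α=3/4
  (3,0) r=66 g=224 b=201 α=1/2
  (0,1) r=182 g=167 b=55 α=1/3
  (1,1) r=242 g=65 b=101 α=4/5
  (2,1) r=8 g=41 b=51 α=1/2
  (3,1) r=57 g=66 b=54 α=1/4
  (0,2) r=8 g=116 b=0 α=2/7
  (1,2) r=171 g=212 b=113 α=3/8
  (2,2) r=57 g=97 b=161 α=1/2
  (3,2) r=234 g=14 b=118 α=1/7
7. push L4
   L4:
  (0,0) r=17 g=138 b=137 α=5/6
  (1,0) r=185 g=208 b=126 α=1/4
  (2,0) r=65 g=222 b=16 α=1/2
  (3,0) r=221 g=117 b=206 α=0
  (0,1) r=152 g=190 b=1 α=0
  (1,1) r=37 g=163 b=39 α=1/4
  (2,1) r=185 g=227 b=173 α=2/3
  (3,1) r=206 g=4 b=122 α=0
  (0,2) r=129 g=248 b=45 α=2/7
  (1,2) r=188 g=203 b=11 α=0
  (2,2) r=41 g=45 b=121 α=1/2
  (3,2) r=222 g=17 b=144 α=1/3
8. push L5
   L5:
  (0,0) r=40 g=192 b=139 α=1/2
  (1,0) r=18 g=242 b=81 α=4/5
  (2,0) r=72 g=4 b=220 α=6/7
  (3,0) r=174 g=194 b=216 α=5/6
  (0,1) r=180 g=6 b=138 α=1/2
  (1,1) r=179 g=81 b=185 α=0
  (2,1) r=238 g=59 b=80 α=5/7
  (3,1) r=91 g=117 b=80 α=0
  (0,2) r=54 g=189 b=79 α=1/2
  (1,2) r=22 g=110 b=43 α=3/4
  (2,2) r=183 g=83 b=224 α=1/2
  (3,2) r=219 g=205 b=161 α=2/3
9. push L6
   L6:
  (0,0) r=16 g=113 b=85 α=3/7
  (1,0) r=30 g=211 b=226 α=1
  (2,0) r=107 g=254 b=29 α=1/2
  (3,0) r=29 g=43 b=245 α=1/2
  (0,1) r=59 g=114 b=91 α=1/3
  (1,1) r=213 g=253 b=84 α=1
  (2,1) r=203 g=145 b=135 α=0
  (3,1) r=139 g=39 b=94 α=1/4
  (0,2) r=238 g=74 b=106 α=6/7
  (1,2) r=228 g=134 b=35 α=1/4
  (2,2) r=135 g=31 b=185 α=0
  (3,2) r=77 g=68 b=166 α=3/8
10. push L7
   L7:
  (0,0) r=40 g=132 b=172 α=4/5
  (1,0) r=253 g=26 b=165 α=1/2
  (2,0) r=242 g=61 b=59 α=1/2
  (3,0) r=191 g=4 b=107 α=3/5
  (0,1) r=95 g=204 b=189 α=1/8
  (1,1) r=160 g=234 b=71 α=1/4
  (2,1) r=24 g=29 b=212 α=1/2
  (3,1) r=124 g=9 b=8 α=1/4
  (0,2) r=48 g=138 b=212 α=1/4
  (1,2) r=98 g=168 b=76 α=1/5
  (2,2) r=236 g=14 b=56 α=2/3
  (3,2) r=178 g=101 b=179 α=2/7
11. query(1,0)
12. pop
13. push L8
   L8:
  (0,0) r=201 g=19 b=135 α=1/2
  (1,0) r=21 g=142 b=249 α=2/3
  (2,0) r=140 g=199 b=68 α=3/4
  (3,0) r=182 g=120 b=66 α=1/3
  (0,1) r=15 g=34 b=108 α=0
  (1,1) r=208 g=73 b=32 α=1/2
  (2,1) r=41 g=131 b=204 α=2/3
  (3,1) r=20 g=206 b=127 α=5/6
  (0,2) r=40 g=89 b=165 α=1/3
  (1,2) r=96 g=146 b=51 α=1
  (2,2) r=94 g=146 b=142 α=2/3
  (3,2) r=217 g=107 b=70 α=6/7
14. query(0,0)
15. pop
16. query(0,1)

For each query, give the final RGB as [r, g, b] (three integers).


(2,0) stack=L1,L2; from [0,0,0]:
after L1 α=0: [0, 0, 0]
after L2 α=1/2: [255/2, 47, 71]
rounded: [128, 47, 71]

at x=0,y=2 over L1,L2:
+L1 (α=1/2) → [107, 111, 25/2]
+L2 (α=4/5) → [671/5, 867/5, 1201/10]
rounded: [134, 173, 120]

at x=1,y=0 over L1,L3,L4,L5,L6,L7:
+L1 (α=1/8) → [21/4, 25/8, 211/8]
+L3 (α=2/3) → [797/12, 1801/24, 3395/24]
+L4 (α=1/4) → [1537/16, 3465/32, 4403/32]
+L5 (α=4/5) → [2689/80, 34441/160, 14771/160]
+L6 (α=1) → [30, 211, 226]
+L7 (α=1/2) → [283/2, 237/2, 391/2]
→ [142, 118, 196]

query (0,0) [L1,L3,L4,L5,L6,L8] — begin 0,0,0
+L1 (α=1) → [21, 88, 231]
+L3 (α=1/4) → [123/4, 439/4, 441/2]
+L4 (α=5/6) → [463/24, 3199/24, 1811/12]
+L5 (α=1/2) → [1423/48, 7807/48, 3479/24]
+L6 (α=3/7) → [1999/84, 11875/84, 5009/42]
+L8 (α=1/2) → [18883/168, 13471/168, 10679/84]
= [112, 80, 127]

at x=0,y=1 over L1,L3,L4,L5,L6:
+L1 (α=1/2) → [37, 215/2, 221/2]
+L3 (α=1/3) → [256/3, 382/3, 92]
+L4 (α=0) → [256/3, 382/3, 92]
+L5 (α=1/2) → [398/3, 200/3, 115]
+L6 (α=1/3) → [973/9, 742/9, 107]
→ [108, 82, 107]
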